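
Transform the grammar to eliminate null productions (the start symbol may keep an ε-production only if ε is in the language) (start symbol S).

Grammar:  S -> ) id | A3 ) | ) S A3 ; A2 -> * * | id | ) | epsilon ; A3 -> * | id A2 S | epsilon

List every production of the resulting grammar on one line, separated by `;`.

S -> ) id | A3 ) | ) | ) S A3 | ) S; A2 -> * * | id | ); A3 -> * | id A2 S | id S

Nullable set = {A2, A3}.
ε ∉ L(G), so no ε-production is kept.
For each production, add variants omitting each subset of nullable occurrences: S → A3 ) gives A3 ) | ). S → ) S A3 gives ) S A3 | ) S. A3 → id A2 S gives id A2 S | id S.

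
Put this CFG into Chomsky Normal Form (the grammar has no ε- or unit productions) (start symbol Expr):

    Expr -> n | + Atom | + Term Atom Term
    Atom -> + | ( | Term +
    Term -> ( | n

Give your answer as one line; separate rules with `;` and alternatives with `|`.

Expr -> n | X1 Atom | X1 Y1; Atom -> + | ( | Term X1; Term -> ( | n; X1 -> +; Y1 -> Term Y2; Y2 -> Atom Term

Introduce a nonterminal for each terminal appearing in a rule of length ≥ 2: X1 → +.
Binarize each right-hand side of length ≥ 3 by chaining fresh nonterminals (Y1, Y2, …): affected rules were Expr → X1 Term Atom Term.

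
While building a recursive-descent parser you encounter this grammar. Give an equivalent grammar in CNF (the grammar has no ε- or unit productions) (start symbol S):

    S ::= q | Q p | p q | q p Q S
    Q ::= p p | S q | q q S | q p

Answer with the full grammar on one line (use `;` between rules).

Introduce a nonterminal for each terminal appearing in a rule of length ≥ 2: X1 → p, X2 → q.
Binarize each right-hand side of length ≥ 3 by chaining fresh nonterminals (Y1, Y2, …): affected rules were S → X2 X1 Q S; Q → X2 X2 S.

S ::= q | Q X1 | X1 X2 | X2 Y1; Q ::= X1 X1 | S X2 | X2 Y3 | X2 X1; X1 ::= p; X2 ::= q; Y1 ::= X1 Y2; Y2 ::= Q S; Y3 ::= X2 S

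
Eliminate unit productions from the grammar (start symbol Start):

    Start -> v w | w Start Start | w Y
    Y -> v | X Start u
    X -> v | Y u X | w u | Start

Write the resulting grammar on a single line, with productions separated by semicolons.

Start -> v w | w Start Start | w Y; Y -> v | X Start u; X -> v w | w Start Start | w Y | v | Y u X | w u

Unit pairs: X ⇒* {Start}.
For each unit pair (A, B), copy every non-unit production of B to A, then drop all unit productions.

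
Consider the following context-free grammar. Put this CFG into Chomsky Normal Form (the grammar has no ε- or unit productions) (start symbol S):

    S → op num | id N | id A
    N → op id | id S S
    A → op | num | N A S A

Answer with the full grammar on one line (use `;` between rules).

Introduce a nonterminal for each terminal appearing in a rule of length ≥ 2: X1 → op, X2 → num, X3 → id.
Binarize each right-hand side of length ≥ 3 by chaining fresh nonterminals (Y1, Y2, …): affected rules were N → X3 S S; A → N A S A.

S → X1 X2 | X3 N | X3 A; N → X1 X3 | X3 Y1; A → op | num | N Y2; X1 → op; X2 → num; X3 → id; Y1 → S S; Y2 → A Y3; Y3 → S A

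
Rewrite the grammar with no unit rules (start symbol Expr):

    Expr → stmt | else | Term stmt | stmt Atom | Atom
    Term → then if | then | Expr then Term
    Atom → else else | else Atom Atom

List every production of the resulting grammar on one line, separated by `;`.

Unit pairs: Expr ⇒* {Atom}.
Replace each nonterminal's rules with the union of the non-unit rules of every nonterminal it unit-derives.

Expr → else else | else Atom Atom | stmt | else | Term stmt | stmt Atom; Term → then if | then | Expr then Term; Atom → else else | else Atom Atom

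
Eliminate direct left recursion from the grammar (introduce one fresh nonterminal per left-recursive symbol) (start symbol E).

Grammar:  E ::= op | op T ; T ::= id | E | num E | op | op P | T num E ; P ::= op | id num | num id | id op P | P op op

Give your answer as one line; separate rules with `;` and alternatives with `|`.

Left recursion appears on T, P.
For T: α = {num E}, β = {id, E, num E, op, op P}. Rewrite as T → β T' and T' → α T' | ε.
For P: α = {op op}, β = {op, id num, num id, id op P}. Rewrite as P → β P' and P' → α P' | ε.

E ::= op | op T; T ::= id T' | E T' | num E T' | op T' | op P T'; P ::= op P' | id num P' | num id P' | id op P P'; T' ::= num E T' | ε; P' ::= op op P' | ε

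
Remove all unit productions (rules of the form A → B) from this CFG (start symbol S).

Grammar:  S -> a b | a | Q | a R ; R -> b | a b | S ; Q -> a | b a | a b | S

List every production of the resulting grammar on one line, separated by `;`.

Unit pairs: Q ⇒* {S}; R ⇒* {Q, S}; S ⇒* {Q}.
For every A with A ⇒* B via unit rules, add B's non-unit alternatives to A; then delete every rule of the form X → Y.

S -> a b | a | a R | b a; R -> a | b a | a b | a R | b; Q -> a b | a | a R | b a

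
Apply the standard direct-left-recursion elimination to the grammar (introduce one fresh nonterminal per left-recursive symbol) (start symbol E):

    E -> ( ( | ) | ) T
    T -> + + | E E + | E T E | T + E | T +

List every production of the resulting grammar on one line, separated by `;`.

Directly left-recursive nonterminal: T.
For T: α = {+ E, +}, β = {+ +, E E +, E T E}. Rewrite as T → β T' and T' → α T' | ε.

E -> ( ( | ) | ) T; T -> + + T' | E E + T' | E T E T'; T' -> + E T' | + T' | ε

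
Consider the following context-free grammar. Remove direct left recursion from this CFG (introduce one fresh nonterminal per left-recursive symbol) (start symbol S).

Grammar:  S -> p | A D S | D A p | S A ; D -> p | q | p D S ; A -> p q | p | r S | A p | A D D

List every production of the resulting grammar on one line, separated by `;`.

S -> p S' | A D S S' | D A p S'; D -> p | q | p D S; A -> p q A' | p A' | r S A'; S' -> A S' | ε; A' -> p A' | D D A' | ε

Left recursion appears on S, A.
For S: α = {A}, β = {p, A D S, D A p}. Rewrite as S → β S' and S' → α S' | ε.
For A: α = {p, D D}, β = {p q, p, r S}. Rewrite as A → β A' and A' → α A' | ε.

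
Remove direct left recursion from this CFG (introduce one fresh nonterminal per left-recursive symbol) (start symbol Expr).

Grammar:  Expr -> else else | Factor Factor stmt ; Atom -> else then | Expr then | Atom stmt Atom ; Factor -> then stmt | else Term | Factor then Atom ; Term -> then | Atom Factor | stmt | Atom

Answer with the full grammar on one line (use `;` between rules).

Expr -> else else | Factor Factor stmt; Atom -> else then Atom1 | Expr then Atom1; Factor -> then stmt Factor1 | else Term Factor1; Term -> then | Atom Factor | stmt | Atom; Atom1 -> stmt Atom Atom1 | ε; Factor1 -> then Atom Factor1 | ε

Atom, Factor are directly left-recursive.
For Atom: α = {stmt Atom}, β = {else then, Expr then}. Rewrite as Atom → β Atom1 and Atom1 → α Atom1 | ε.
For Factor: α = {then Atom}, β = {then stmt, else Term}. Rewrite as Factor → β Factor1 and Factor1 → α Factor1 | ε.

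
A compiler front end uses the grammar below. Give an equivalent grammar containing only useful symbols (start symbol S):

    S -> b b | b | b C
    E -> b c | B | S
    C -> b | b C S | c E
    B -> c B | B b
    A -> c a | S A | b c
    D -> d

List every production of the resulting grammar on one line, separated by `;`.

S -> b b | b | b C; E -> b c | S; C -> b | b C S | c E

Generating nonterminals: {A, C, D, E, S}.
Reachable from S after that: {C, E, S}.
Removed useless symbols: {A, B, D} and every production mentioning them.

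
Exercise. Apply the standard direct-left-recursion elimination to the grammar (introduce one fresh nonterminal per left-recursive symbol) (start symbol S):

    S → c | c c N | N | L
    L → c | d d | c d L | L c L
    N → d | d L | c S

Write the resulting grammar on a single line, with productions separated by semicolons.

S → c | c c N | N | L; L → c L' | d d L' | c d L L'; N → d | d L | c S; L' → c L L' | ε

Directly left-recursive nonterminal: L.
For L: α = {c L}, β = {c, d d, c d L}. Rewrite as L → β L' and L' → α L' | ε.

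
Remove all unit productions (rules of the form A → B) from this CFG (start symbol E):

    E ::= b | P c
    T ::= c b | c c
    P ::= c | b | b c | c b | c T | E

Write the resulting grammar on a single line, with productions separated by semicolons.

E ::= b | P c; T ::= c b | c c; P ::= b | P c | c | b c | c b | c T

Unit pairs: P ⇒* {E}.
For every A with A ⇒* B via unit rules, add B's non-unit alternatives to A; then delete every rule of the form X → Y.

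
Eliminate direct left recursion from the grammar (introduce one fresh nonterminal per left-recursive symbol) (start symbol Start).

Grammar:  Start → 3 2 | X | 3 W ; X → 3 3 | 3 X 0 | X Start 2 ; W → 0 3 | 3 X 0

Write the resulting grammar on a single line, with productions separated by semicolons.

X is directly left-recursive.
For X: α = {Start 2}, β = {3 3, 3 X 0}. Rewrite as X → β X1 and X1 → α X1 | ε.

Start → 3 2 | X | 3 W; X → 3 3 X1 | 3 X 0 X1; W → 0 3 | 3 X 0; X1 → Start 2 X1 | ε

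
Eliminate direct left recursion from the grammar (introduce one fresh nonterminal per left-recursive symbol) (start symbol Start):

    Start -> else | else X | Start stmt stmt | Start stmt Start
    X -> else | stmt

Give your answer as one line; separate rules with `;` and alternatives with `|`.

Directly left-recursive nonterminal: Start.
For Start: α = {stmt stmt, stmt Start}, β = {else, else X}. Rewrite as Start → β Start1 and Start1 → α Start1 | ε.

Start -> else Start1 | else X Start1; X -> else | stmt; Start1 -> stmt stmt Start1 | stmt Start Start1 | epsilon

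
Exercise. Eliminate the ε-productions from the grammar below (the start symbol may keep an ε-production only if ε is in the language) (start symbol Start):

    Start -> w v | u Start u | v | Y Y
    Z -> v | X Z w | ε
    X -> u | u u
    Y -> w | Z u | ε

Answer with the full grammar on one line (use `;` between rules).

The nullable symbols are {Start, Y, Z}.
ε ∈ L(G) since Start is nullable, so keep Start → ε.
Add the nullable-subset variants: Start → u Start u gives u Start u | u u. Start → Y Y gives Y Y | Y. Z → X Z w gives X Z w | X w. Y → Z u gives Z u | u.

Start -> w v | u Start u | u u | v | Y Y | Y | ε; Z -> v | X Z w | X w; X -> u | u u; Y -> w | Z u | u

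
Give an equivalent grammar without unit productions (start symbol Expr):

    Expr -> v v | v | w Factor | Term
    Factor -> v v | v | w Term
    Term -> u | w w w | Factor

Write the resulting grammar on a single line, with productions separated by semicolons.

Unit pairs: Expr ⇒* {Factor, Term}; Term ⇒* {Factor}.
Replace each nonterminal's rules with the union of the non-unit rules of every nonterminal it unit-derives.

Expr -> u | w w w | v v | v | w Term | w Factor; Factor -> v v | v | w Term; Term -> u | w w w | v v | v | w Term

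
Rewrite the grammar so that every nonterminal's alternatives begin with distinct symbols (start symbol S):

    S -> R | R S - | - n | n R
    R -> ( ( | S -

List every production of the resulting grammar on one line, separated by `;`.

S has alternatives sharing prefix 'R': factor to S → R S' with S' → ε | S -.

S -> - n | n R | R S'; R -> ( ( | S -; S' -> ε | S -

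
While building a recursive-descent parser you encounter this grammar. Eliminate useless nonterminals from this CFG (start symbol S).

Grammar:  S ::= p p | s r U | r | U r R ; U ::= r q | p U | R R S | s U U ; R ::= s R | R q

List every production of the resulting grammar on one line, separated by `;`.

S ::= p p | s r U | r; U ::= r q | p U | s U U

Generating nonterminals: {S, U}.
Reachable from S after that: {S, U}.
Removed useless symbols: {R} and every production mentioning them.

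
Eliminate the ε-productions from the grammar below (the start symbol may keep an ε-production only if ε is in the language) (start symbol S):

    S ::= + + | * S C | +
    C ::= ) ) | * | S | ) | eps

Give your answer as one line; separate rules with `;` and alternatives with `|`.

The nullable symbols are {C}.
ε ∉ L(G), so no ε-production is kept.
For each production, add variants omitting each subset of nullable occurrences: S → * S C gives * S C | * S.

S ::= + + | * S C | * S | +; C ::= ) ) | * | S | )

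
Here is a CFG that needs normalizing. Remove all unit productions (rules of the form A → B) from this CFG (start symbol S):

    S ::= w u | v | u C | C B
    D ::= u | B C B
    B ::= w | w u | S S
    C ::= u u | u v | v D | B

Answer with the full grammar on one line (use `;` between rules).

Unit pairs: C ⇒* {B}.
For each unit pair (A, B), copy every non-unit production of B to A, then drop all unit productions.

S ::= w u | v | u C | C B; D ::= u | B C B; B ::= w | w u | S S; C ::= w | w u | S S | u u | u v | v D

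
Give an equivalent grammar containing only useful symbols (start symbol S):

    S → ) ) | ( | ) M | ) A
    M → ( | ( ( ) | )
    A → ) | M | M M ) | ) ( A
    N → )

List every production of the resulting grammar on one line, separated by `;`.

Generating nonterminals: {A, M, N, S}.
Reachable from S after that: {A, M, S}.
Removed useless symbols: {N} and every production mentioning them.

S → ) ) | ( | ) M | ) A; M → ( | ( ( ) | ); A → ) | M | M M ) | ) ( A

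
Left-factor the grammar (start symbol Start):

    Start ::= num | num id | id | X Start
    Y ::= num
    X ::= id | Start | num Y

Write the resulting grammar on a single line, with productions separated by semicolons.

Start ::= id | X Start | num Start1; Y ::= num; X ::= id | Start | num Y; Start1 ::= ε | id

Start has alternatives sharing prefix 'num': factor to Start → num Start1 with Start1 → ε | id.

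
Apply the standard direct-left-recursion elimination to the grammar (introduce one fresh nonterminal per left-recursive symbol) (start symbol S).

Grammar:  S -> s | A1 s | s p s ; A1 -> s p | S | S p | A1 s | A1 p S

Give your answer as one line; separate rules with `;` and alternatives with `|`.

S -> s | A1 s | s p s; A1 -> s p A1' | S A1' | S p A1'; A1' -> s A1' | p S A1' | ε

A1 is directly left-recursive.
For A1: α = {s, p S}, β = {s p, S, S p}. Rewrite as A1 → β A1' and A1' → α A1' | ε.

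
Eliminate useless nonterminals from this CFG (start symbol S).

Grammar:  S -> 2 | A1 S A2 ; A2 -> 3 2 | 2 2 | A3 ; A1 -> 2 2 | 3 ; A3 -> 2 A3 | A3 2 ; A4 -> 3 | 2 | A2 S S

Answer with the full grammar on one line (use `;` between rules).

S -> 2 | A1 S A2; A2 -> 3 2 | 2 2; A1 -> 2 2 | 3

Generating nonterminals: {A1, A2, A4, S}.
Reachable from S after that: {A1, A2, S}.
Removed useless symbols: {A3, A4} and every production mentioning them.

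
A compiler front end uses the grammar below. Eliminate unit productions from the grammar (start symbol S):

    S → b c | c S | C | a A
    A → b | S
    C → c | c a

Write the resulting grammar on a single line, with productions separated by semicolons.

S → c | c a | b c | c S | a A; A → c | c a | b c | c S | a A | b; C → c | c a

Unit pairs: A ⇒* {C, S}; S ⇒* {C}.
For each unit pair (A, B), copy every non-unit production of B to A, then drop all unit productions.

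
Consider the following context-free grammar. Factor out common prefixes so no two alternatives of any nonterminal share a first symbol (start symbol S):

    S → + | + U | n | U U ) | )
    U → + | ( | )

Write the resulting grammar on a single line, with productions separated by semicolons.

S → n | U U ) | ) | + S'; U → + | ( | ); S' → epsilon | U

S has alternatives sharing prefix '+': factor to S → + S' with S' → ε | U.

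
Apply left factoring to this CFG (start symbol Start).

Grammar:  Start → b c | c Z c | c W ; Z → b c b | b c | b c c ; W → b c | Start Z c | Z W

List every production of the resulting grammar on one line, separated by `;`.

Start → b c | c Start1; Z → b c Z1; W → b c | Start Z c | Z W; Start1 → Z c | W; Z1 → b | ε | c

Start has alternatives sharing prefix 'c': factor to Start → c Start1 with Start1 → Z c | W.
Z has alternatives sharing prefix 'b c': factor to Z → b c Z1 with Z1 → b | ε | c.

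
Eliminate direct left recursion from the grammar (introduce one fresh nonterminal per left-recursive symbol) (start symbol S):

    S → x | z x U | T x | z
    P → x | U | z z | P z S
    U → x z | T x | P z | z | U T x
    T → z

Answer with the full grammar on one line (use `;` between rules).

S → x | z x U | T x | z; P → x P' | U P' | z z P'; U → x z U' | T x U' | P z U' | z U'; T → z; P' → z S P' | ε; U' → T x U' | ε

Left recursion appears on P, U.
For P: α = {z S}, β = {x, U, z z}. Rewrite as P → β P' and P' → α P' | ε.
For U: α = {T x}, β = {x z, T x, P z, z}. Rewrite as U → β U' and U' → α U' | ε.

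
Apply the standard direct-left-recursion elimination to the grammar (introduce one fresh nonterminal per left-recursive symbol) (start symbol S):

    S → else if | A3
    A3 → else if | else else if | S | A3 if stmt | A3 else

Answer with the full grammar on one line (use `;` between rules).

Left recursion appears on A3.
For A3: α = {if stmt, else}, β = {else if, else else if, S}. Rewrite as A3 → β A3' and A3' → α A3' | ε.

S → else if | A3; A3 → else if A3' | else else if A3' | S A3'; A3' → if stmt A3' | else A3' | ε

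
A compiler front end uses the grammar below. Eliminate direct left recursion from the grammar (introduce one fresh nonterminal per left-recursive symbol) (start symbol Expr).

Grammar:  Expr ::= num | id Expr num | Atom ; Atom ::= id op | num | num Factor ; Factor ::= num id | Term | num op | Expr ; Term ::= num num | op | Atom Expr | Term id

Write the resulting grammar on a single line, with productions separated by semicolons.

Expr ::= num | id Expr num | Atom; Atom ::= id op | num | num Factor; Factor ::= num id | Term | num op | Expr; Term ::= num num Term1 | op Term1 | Atom Expr Term1; Term1 ::= id Term1 | eps

Left recursion appears on Term.
For Term: α = {id}, β = {num num, op, Atom Expr}. Rewrite as Term → β Term1 and Term1 → α Term1 | ε.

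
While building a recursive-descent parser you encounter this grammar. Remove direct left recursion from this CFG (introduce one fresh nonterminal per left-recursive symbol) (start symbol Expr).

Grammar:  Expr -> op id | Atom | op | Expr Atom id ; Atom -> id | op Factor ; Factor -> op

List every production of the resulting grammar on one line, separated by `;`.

Expr -> op id Expr1 | Atom Expr1 | op Expr1; Atom -> id | op Factor; Factor -> op; Expr1 -> Atom id Expr1 | ε

Directly left-recursive nonterminal: Expr.
For Expr: α = {Atom id}, β = {op id, Atom, op}. Rewrite as Expr → β Expr1 and Expr1 → α Expr1 | ε.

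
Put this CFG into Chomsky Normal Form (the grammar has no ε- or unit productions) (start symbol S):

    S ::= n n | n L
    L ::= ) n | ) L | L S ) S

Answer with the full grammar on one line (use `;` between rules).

Introduce a nonterminal for each terminal appearing in a rule of length ≥ 2: X1 → n, X2 → ).
Binarize each right-hand side of length ≥ 3 by chaining fresh nonterminals (Y1, Y2, …): affected rules were L → L S X2 S.

S ::= X1 X1 | X1 L; L ::= X2 X1 | X2 L | L Y1; X1 ::= n; X2 ::= ); Y1 ::= S Y2; Y2 ::= X2 S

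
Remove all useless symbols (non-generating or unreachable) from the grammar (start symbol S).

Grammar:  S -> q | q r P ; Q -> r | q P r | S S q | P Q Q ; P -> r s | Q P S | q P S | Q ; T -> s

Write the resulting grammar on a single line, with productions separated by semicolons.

S -> q | q r P; Q -> r | q P r | S S q | P Q Q; P -> r s | Q P S | q P S | Q

Generating nonterminals: {P, Q, S, T}.
Reachable from S after that: {P, Q, S}.
Removed useless symbols: {T} and every production mentioning them.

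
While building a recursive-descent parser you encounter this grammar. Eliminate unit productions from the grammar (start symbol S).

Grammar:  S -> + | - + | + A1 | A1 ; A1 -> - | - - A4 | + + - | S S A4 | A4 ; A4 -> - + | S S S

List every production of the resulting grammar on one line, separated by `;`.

Unit pairs: A1 ⇒* {A4}; S ⇒* {A1, A4}.
For every A with A ⇒* B via unit rules, add B's non-unit alternatives to A; then delete every rule of the form X → Y.

S -> - + | S S S | - | - - A4 | + + - | S S A4 | + | + A1; A1 -> - + | S S S | - | - - A4 | + + - | S S A4; A4 -> - + | S S S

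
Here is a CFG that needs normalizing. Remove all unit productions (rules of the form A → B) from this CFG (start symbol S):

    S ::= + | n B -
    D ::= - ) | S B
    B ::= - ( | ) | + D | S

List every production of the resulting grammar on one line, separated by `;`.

S ::= + | n B -; D ::= - ) | S B; B ::= - ( | ) | + D | + | n B -

Unit pairs: B ⇒* {S}.
Replace each nonterminal's rules with the union of the non-unit rules of every nonterminal it unit-derives.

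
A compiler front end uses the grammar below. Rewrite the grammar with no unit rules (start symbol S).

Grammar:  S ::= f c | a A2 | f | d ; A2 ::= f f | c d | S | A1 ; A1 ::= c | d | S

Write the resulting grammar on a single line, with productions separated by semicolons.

S ::= f c | a A2 | f | d; A2 ::= f f | c d | c | d | f c | a A2 | f; A1 ::= c | d | f c | a A2 | f

Unit pairs: A1 ⇒* {S}; A2 ⇒* {A1, S}.
Replace each nonterminal's rules with the union of the non-unit rules of every nonterminal it unit-derives.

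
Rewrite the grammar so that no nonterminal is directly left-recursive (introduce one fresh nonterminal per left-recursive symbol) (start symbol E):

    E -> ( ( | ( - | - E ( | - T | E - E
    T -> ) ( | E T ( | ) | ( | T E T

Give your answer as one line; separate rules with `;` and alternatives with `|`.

E -> ( ( E' | ( - E' | - E ( E' | - T E'; T -> ) ( T' | E T ( T' | ) T' | ( T'; E' -> - E E' | ε; T' -> E T T' | ε

Directly left-recursive nonterminals: E, T.
For E: α = {- E}, β = {( (, ( -, - E (, - T}. Rewrite as E → β E' and E' → α E' | ε.
For T: α = {E T}, β = {) (, E T (, ), (}. Rewrite as T → β T' and T' → α T' | ε.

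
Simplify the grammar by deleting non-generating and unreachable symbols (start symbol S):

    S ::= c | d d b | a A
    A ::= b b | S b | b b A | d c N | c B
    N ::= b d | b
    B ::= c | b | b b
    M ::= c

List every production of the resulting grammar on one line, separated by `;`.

S ::= c | d d b | a A; A ::= b b | S b | b b A | d c N | c B; N ::= b d | b; B ::= c | b | b b

Generating nonterminals: {A, B, M, N, S}.
Reachable from S after that: {A, B, N, S}.
Removed useless symbols: {M} and every production mentioning them.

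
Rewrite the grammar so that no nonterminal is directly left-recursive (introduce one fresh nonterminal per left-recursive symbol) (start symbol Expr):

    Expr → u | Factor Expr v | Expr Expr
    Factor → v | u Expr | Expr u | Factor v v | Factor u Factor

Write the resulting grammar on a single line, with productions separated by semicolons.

Expr → u Expr1 | Factor Expr v Expr1; Factor → v Factor1 | u Expr Factor1 | Expr u Factor1; Expr1 → Expr Expr1 | ε; Factor1 → v v Factor1 | u Factor Factor1 | ε

Left recursion appears on Expr, Factor.
For Expr: α = {Expr}, β = {u, Factor Expr v}. Rewrite as Expr → β Expr1 and Expr1 → α Expr1 | ε.
For Factor: α = {v v, u Factor}, β = {v, u Expr, Expr u}. Rewrite as Factor → β Factor1 and Factor1 → α Factor1 | ε.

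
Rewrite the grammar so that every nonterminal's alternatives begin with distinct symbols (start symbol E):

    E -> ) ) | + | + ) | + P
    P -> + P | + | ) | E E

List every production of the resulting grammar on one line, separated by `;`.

E -> ) ) | + E'; P -> ) | E E | + P'; E' -> eps | ) | P; P' -> P | eps

E has alternatives sharing prefix '+': factor to E → + E' with E' → ε | ) | P.
P has alternatives sharing prefix '+': factor to P → + P' with P' → P | ε.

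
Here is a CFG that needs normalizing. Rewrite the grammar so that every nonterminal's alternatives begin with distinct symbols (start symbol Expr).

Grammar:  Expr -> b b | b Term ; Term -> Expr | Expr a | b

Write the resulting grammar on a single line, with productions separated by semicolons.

Expr -> b Expr1; Term -> b | Expr Term1; Expr1 -> b | Term; Term1 -> ε | a

Expr has alternatives sharing prefix 'b': factor to Expr → b Expr1 with Expr1 → b | Term.
Term has alternatives sharing prefix 'Expr': factor to Term → Expr Term1 with Term1 → ε | a.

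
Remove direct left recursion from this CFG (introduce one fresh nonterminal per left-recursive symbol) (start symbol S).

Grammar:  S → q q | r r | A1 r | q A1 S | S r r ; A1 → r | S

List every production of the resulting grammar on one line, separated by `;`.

Left recursion appears on S.
For S: α = {r r}, β = {q q, r r, A1 r, q A1 S}. Rewrite as S → β S' and S' → α S' | ε.

S → q q S' | r r S' | A1 r S' | q A1 S S'; A1 → r | S; S' → r r S' | ε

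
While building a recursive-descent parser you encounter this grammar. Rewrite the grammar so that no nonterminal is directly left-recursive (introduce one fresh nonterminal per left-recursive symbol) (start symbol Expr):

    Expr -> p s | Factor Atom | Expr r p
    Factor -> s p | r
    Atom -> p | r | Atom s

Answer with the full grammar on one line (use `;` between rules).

Left recursion appears on Expr, Atom.
For Expr: α = {r p}, β = {p s, Factor Atom}. Rewrite as Expr → β Expr1 and Expr1 → α Expr1 | ε.
For Atom: α = {s}, β = {p, r}. Rewrite as Atom → β Atom1 and Atom1 → α Atom1 | ε.

Expr -> p s Expr1 | Factor Atom Expr1; Factor -> s p | r; Atom -> p Atom1 | r Atom1; Expr1 -> r p Expr1 | ε; Atom1 -> s Atom1 | ε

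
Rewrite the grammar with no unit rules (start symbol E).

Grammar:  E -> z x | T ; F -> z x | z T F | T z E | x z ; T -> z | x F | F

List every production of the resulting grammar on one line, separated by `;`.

E -> z x | z T F | T z E | x z | z | x F; F -> z x | z T F | T z E | x z; T -> z x | z T F | T z E | x z | z | x F

Unit pairs: E ⇒* {F, T}; T ⇒* {F}.
For each unit pair (A, B), copy every non-unit production of B to A, then drop all unit productions.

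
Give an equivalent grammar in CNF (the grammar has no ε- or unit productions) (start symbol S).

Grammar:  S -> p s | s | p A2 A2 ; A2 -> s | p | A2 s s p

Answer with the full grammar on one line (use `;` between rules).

S -> X1 X2 | s | X1 Y1; A2 -> s | p | A2 Y2; X1 -> p; X2 -> s; Y1 -> A2 A2; Y2 -> X2 Y3; Y3 -> X2 X1

Introduce a nonterminal for each terminal appearing in a rule of length ≥ 2: X1 → p, X2 → s.
Binarize each right-hand side of length ≥ 3 by chaining fresh nonterminals (Y1, Y2, …): affected rules were S → X1 A2 A2; A2 → A2 X2 X2 X1.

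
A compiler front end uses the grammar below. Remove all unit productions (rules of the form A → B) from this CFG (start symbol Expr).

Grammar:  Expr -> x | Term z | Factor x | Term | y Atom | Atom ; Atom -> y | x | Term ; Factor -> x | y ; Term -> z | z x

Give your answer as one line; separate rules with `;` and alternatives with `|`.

Unit pairs: Atom ⇒* {Term}; Expr ⇒* {Atom, Term}.
For each unit pair (A, B), copy every non-unit production of B to A, then drop all unit productions.

Expr -> z | z x | y | x | Term z | Factor x | y Atom; Atom -> z | z x | y | x; Factor -> x | y; Term -> z | z x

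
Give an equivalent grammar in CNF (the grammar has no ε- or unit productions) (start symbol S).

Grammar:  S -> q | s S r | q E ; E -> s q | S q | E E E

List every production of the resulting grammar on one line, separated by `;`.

Introduce a nonterminal for each terminal appearing in a rule of length ≥ 2: X1 → s, X2 → r, X3 → q.
Binarize each right-hand side of length ≥ 3 by chaining fresh nonterminals (Y1, Y2, …): affected rules were S → X1 S X2; E → E E E.

S -> q | X1 Y1 | X3 E; E -> X1 X3 | S X3 | E Y2; X1 -> s; X2 -> r; X3 -> q; Y1 -> S X2; Y2 -> E E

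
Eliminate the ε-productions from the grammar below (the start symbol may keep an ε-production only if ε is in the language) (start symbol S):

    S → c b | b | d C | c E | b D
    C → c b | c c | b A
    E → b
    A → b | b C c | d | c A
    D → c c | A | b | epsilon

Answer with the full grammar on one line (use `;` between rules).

S → c b | b | d C | c E | b D; C → c b | c c | b A; E → b; A → b | b C c | d | c A; D → c c | A | b

Nullable nonterminals: {D}.
ε ∉ L(G), so no ε-production is kept.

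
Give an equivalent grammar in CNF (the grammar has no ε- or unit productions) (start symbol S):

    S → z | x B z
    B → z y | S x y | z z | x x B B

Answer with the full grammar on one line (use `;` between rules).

Introduce a nonterminal for each terminal appearing in a rule of length ≥ 2: X1 → x, X2 → z, X3 → y.
Binarize each right-hand side of length ≥ 3 by chaining fresh nonterminals (Y1, Y2, …): affected rules were S → X1 B X2; B → S X1 X3; B → X1 X1 B B.

S → z | X1 Y1; B → X2 X3 | S Y2 | X2 X2 | X1 Y3; X1 → x; X2 → z; X3 → y; Y1 → B X2; Y2 → X1 X3; Y3 → X1 Y4; Y4 → B B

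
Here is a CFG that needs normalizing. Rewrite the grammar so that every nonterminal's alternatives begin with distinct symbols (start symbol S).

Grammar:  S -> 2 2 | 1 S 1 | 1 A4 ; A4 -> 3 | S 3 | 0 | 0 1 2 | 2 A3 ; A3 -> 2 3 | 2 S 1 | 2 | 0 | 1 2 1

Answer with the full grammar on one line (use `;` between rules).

S has alternatives sharing prefix '1': factor to S → 1 S' with S' → S 1 | A4.
A4 has alternatives sharing prefix '0': factor to A4 → 0 A4' with A4' → ε | 1 2.
A3 has alternatives sharing prefix '2': factor to A3 → 2 A3' with A3' → 3 | S 1 | ε.

S -> 2 2 | 1 S'; A4 -> 3 | S 3 | 2 A3 | 0 A4'; A3 -> 0 | 1 2 1 | 2 A3'; S' -> S 1 | A4; A4' -> ε | 1 2; A3' -> 3 | S 1 | ε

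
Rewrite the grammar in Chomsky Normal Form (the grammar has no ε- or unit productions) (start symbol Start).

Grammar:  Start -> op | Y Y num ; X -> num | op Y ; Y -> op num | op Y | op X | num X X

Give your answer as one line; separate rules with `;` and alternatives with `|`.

Introduce a nonterminal for each terminal appearing in a rule of length ≥ 2: X1 → num, X2 → op.
Binarize each right-hand side of length ≥ 3 by chaining fresh nonterminals (Y1, Y2, …): affected rules were Start → Y Y X1; Y → X1 X X.

Start -> op | Y Y1; X -> num | X2 Y; Y -> X2 X1 | X2 Y | X2 X | X1 Y2; X1 -> num; X2 -> op; Y1 -> Y X1; Y2 -> X X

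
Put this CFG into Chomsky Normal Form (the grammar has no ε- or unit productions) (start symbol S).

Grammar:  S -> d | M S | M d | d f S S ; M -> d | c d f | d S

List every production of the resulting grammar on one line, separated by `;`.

S -> d | M S | M X1 | X1 Y1; M -> d | X3 Y3 | X1 S; X1 -> d; X2 -> f; X3 -> c; Y1 -> X2 Y2; Y2 -> S S; Y3 -> X1 X2

Introduce a nonterminal for each terminal appearing in a rule of length ≥ 2: X1 → d, X2 → f, X3 → c.
Binarize each right-hand side of length ≥ 3 by chaining fresh nonterminals (Y1, Y2, …): affected rules were S → X1 X2 S S; M → X3 X1 X2.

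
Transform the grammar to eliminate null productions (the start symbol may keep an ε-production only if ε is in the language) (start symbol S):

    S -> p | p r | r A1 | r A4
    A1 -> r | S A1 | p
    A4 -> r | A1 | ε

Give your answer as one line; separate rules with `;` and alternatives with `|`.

Nullable nonterminals: {A4}.
ε ∉ L(G), so no ε-production is kept.
For each production, add variants omitting each subset of nullable occurrences: S → r A4 gives r A4 | r.

S -> p | p r | r A1 | r A4 | r; A1 -> r | S A1 | p; A4 -> r | A1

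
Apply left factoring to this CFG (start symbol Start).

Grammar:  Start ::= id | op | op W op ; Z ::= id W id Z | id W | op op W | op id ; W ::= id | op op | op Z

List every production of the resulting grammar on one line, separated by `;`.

Start has alternatives sharing prefix 'op': factor to Start → op Start1 with Start1 → ε | W op.
Z has alternatives sharing prefix 'id W': factor to Z → id W Z1 with Z1 → id Z | ε.
Z has alternatives sharing prefix 'op': factor to Z → op Z2 with Z2 → op W | id.
W has alternatives sharing prefix 'op': factor to W → op W1 with W1 → op | Z.

Start ::= id | op Start1; Z ::= id W Z1 | op Z2; W ::= id | op W1; Start1 ::= epsilon | W op; Z1 ::= id Z | epsilon; Z2 ::= op W | id; W1 ::= op | Z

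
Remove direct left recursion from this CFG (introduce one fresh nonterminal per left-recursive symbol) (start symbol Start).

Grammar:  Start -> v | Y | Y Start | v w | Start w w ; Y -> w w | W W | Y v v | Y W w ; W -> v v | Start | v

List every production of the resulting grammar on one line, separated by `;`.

Start -> v Start1 | Y Start1 | Y Start Start1 | v w Start1; Y -> w w Y1 | W W Y1; W -> v v | Start | v; Start1 -> w w Start1 | eps; Y1 -> v v Y1 | W w Y1 | eps

Left recursion appears on Start, Y.
For Start: α = {w w}, β = {v, Y, Y Start, v w}. Rewrite as Start → β Start1 and Start1 → α Start1 | ε.
For Y: α = {v v, W w}, β = {w w, W W}. Rewrite as Y → β Y1 and Y1 → α Y1 | ε.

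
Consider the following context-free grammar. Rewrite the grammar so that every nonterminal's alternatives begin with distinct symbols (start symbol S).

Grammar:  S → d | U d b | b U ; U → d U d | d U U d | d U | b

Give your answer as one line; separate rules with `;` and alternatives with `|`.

S → d | U d b | b U; U → b | d U U'; U' → d | U d | epsilon

U has alternatives sharing prefix 'd U': factor to U → d U U' with U' → d | U d | ε.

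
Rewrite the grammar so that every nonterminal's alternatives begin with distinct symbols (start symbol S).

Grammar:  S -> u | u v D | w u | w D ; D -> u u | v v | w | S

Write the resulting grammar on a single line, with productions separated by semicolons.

S has alternatives sharing prefix 'u': factor to S → u S' with S' → ε | v D.
S has alternatives sharing prefix 'w': factor to S → w S'' with S'' → u | D.

S -> u S' | w S''; D -> u u | v v | w | S; S' -> ε | v D; S'' -> u | D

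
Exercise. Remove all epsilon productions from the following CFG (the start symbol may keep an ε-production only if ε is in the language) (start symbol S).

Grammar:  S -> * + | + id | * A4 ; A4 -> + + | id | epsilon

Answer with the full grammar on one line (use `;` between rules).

Nullable set = {A4}.
ε ∉ L(G), so no ε-production is kept.
Expand every rule over subsets of its nullable positions: S → * A4 gives * A4 | *.

S -> * + | + id | * A4 | *; A4 -> + + | id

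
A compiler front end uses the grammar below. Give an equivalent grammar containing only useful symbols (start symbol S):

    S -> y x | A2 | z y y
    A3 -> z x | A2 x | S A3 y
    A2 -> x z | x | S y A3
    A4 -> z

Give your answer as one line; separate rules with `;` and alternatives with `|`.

Generating nonterminals: {A2, A3, A4, S}.
Reachable from S after that: {A2, A3, S}.
Removed useless symbols: {A4} and every production mentioning them.

S -> y x | A2 | z y y; A3 -> z x | A2 x | S A3 y; A2 -> x z | x | S y A3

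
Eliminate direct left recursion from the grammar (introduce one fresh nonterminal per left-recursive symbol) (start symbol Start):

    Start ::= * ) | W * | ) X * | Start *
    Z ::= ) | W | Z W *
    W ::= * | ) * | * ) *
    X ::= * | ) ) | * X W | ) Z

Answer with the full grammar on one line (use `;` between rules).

Start ::= * ) Start1 | W * Start1 | ) X * Start1; Z ::= ) Z1 | W Z1; W ::= * | ) * | * ) *; X ::= * | ) ) | * X W | ) Z; Start1 ::= * Start1 | ε; Z1 ::= W * Z1 | ε

Left recursion appears on Start, Z.
For Start: α = {*}, β = {* ), W *, ) X *}. Rewrite as Start → β Start1 and Start1 → α Start1 | ε.
For Z: α = {W *}, β = {), W}. Rewrite as Z → β Z1 and Z1 → α Z1 | ε.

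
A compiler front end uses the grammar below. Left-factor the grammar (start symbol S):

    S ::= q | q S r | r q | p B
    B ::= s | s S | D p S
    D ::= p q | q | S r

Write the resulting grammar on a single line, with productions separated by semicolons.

S has alternatives sharing prefix 'q': factor to S → q S' with S' → ε | S r.
B has alternatives sharing prefix 's': factor to B → s B' with B' → ε | S.

S ::= r q | p B | q S'; B ::= D p S | s B'; D ::= p q | q | S r; S' ::= eps | S r; B' ::= eps | S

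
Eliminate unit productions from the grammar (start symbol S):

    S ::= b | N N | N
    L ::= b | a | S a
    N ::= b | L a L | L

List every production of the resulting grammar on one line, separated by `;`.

S ::= b | a | S a | N N | L a L; L ::= b | a | S a; N ::= b | a | S a | L a L

Unit pairs: N ⇒* {L}; S ⇒* {L, N}.
Replace each nonterminal's rules with the union of the non-unit rules of every nonterminal it unit-derives.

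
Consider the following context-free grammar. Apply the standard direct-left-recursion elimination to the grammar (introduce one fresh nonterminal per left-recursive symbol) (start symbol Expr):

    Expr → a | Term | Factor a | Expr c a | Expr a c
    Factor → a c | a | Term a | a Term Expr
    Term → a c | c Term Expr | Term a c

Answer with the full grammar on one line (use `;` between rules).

Expr → a Expr1 | Term Expr1 | Factor a Expr1; Factor → a c | a | Term a | a Term Expr; Term → a c Term1 | c Term Expr Term1; Expr1 → c a Expr1 | a c Expr1 | epsilon; Term1 → a c Term1 | epsilon

Expr, Term are directly left-recursive.
For Expr: α = {c a, a c}, β = {a, Term, Factor a}. Rewrite as Expr → β Expr1 and Expr1 → α Expr1 | ε.
For Term: α = {a c}, β = {a c, c Term Expr}. Rewrite as Term → β Term1 and Term1 → α Term1 | ε.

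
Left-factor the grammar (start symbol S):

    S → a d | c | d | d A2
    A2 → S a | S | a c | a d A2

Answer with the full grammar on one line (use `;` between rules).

S has alternatives sharing prefix 'd': factor to S → d S' with S' → ε | A2.
A2 has alternatives sharing prefix 'S': factor to A2 → S A2' with A2' → a | ε.
A2 has alternatives sharing prefix 'a': factor to A2 → a A2'' with A2'' → c | d A2.

S → a d | c | d S'; A2 → S A2' | a A2''; S' → ε | A2; A2' → a | ε; A2'' → c | d A2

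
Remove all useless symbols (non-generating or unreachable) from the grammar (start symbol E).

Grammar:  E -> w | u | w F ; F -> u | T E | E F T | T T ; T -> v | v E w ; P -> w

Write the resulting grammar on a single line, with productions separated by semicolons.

E -> w | u | w F; F -> u | T E | E F T | T T; T -> v | v E w

Generating nonterminals: {E, F, P, T}.
Reachable from E after that: {E, F, T}.
Removed useless symbols: {P} and every production mentioning them.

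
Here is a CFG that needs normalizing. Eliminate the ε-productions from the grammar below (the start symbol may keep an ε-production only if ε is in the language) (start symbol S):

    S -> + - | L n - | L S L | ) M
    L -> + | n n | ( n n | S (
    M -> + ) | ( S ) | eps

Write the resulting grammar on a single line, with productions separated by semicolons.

S -> + - | L n - | L S L | ) M | ); L -> + | n n | ( n n | S (; M -> + ) | ( S )

The nullable symbols are {M}.
ε ∉ L(G), so no ε-production is kept.
Add the nullable-subset variants: S → ) M gives ) M | ).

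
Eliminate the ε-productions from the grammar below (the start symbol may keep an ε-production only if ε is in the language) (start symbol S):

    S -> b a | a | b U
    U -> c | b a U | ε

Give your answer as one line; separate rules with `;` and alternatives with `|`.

S -> b a | a | b U | b; U -> c | b a U | b a

Nullable nonterminals: {U}.
ε ∉ L(G), so no ε-production is kept.
Add the nullable-subset variants: S → b U gives b U | b. U → b a U gives b a U | b a.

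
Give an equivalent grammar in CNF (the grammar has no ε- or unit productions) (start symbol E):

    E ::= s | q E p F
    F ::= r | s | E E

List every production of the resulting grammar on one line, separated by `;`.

E ::= s | X1 Y1; F ::= r | s | E E; X1 ::= q; X2 ::= p; Y1 ::= E Y2; Y2 ::= X2 F

Introduce a nonterminal for each terminal appearing in a rule of length ≥ 2: X1 → q, X2 → p.
Binarize each right-hand side of length ≥ 3 by chaining fresh nonterminals (Y1, Y2, …): affected rules were E → X1 E X2 F.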